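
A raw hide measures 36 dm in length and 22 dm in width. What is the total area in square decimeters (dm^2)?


Area = length x width
Area = 36 x 22 = 792 dm^2


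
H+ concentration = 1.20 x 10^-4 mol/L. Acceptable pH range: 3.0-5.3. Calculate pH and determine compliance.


pH = 3.92
Compliant: Yes


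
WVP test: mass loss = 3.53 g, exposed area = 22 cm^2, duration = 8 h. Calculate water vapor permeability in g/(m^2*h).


200.57 g/(m^2*h)


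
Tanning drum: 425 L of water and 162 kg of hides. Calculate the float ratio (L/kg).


Float ratio = water / hide weight
Ratio = 425 / 162 = 2.6


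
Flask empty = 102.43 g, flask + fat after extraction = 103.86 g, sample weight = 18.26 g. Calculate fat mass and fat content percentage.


Fat mass = 103.86 - 102.43 = 1.43 g
Fat% = 1.43 / 18.26 x 100 = 7.8%


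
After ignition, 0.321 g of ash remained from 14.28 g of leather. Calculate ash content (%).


Ash% = 0.321 / 14.28 x 100
Ash% = 2.25%


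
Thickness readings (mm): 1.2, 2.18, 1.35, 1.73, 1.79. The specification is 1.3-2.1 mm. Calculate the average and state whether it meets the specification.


Average = 1.65 mm
Within specification: Yes

Sum = 8.25
Average = 8.25 / 5 = 1.65 mm
Specification range: 1.3 to 2.1 mm
Within spec: Yes


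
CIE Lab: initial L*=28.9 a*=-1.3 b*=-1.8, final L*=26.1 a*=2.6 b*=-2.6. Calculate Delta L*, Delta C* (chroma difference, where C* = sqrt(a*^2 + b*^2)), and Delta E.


Delta L* = -2.8
Delta C* = 1.46
Delta E = 4.87


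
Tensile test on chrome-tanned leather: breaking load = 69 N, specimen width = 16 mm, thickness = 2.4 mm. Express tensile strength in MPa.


1.80 MPa

Cross-section = 16 x 2.4 = 38.4 mm^2
TS = 69 / 38.4 = 1.80 MPa
(1 N/mm^2 = 1 MPa)


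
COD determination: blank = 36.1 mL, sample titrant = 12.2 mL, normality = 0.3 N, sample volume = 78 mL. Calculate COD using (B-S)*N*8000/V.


735.4 mg/L

COD = (36.1 - 12.2) x 0.3 x 8000 / 78
COD = 23.9 x 0.3 x 8000 / 78
COD = 735.4 mg/L


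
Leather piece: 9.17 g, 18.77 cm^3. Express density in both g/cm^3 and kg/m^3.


Density = 9.17 / 18.77 = 0.489 g/cm^3
Convert: 0.489 x 1000 = 489 kg/m^3


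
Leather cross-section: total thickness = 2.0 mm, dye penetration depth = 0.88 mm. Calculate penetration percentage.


44.0%


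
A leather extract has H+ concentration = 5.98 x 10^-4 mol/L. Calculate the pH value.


pH = 3.22


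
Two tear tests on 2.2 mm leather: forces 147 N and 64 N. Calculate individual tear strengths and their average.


Tear 1 = 66.8 N/mm
Tear 2 = 29.1 N/mm
Average = 48.0 N/mm

Tear 1 = 147 / 2.2 = 66.8 N/mm
Tear 2 = 64 / 2.2 = 29.1 N/mm
Average = (66.8 + 29.1) / 2 = 48.0 N/mm


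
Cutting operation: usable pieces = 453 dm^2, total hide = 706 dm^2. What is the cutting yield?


64.2%


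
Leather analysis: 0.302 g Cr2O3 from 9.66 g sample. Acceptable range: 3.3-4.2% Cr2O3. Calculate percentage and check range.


Cr2O3% = 0.302 / 9.66 x 100 = 3.13%
Acceptable range: 3.3 to 4.2%
Within range: No


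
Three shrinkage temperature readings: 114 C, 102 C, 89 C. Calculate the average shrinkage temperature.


101.7 C


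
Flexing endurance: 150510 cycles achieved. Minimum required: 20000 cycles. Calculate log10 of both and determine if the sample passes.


log10(150510) = 5.18
log10(20000) = 4.30
Passes: Yes


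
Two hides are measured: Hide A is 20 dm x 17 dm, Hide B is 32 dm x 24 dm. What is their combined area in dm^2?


1108 dm^2


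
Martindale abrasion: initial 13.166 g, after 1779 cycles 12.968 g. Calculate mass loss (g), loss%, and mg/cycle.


Mass loss = 0.198 g
Loss = 1.50%
Rate = 0.111 mg/cycle

Loss = 13.166 - 12.968 = 0.198 g
Loss% = 0.198 / 13.166 x 100 = 1.50%
Rate = 0.198 / 1779 x 1000 = 0.111 mg/cycle


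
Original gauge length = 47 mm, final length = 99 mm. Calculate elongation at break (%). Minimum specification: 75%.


Elongation = 110.6%
Meets spec: Yes

Extension = 99 - 47 = 52 mm
Elongation = 52 / 47 x 100 = 110.6%
Minimum required: 75%
Meets specification: Yes


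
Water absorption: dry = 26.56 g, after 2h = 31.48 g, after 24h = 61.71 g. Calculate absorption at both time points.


2h absorption = 18.5%
24h absorption = 132.3%

WA (2h) = (31.48 - 26.56) / 26.56 x 100 = 18.5%
WA (24h) = (61.71 - 26.56) / 26.56 x 100 = 132.3%


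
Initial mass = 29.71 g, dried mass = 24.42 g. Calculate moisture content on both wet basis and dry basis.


Wet basis = 17.8%
Dry basis = 21.7%


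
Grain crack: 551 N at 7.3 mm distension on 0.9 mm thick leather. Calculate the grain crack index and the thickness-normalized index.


Crack index = 75.5 N/mm
Normalized index = 83.9 N/mm per mm

Crack index = 551 / 7.3 = 75.5 N/mm
Normalized = 75.5 / 0.9 = 83.9 N/mm per mm


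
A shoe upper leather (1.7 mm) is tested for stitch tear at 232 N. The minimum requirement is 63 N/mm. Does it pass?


STS = 232 / 1.7 = 136.5 N/mm
Minimum required: 63 N/mm
Passes: Yes


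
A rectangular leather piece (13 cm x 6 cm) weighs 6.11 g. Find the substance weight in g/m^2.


783.3 g/m^2


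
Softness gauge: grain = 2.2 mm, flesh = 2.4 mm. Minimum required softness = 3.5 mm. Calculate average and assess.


Average = (2.2 + 2.4) / 2 = 2.30 mm
Minimum = 3.5 mm
Meets requirement: No


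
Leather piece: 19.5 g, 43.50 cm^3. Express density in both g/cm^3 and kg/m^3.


Density = 19.5 / 43.50 = 0.448 g/cm^3
Convert: 0.448 x 1000 = 448 kg/m^3


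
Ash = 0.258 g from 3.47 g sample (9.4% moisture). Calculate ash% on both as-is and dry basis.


As-is ash = 7.44%
Dry-basis ash = 8.21%


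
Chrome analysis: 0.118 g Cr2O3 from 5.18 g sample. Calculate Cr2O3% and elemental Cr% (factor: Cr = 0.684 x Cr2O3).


Cr2O3 = 2.28%
Cr = 1.56%

Cr2O3% = 0.118 / 5.18 x 100 = 2.28%
Cr% = 2.28 x 0.684 = 1.56%


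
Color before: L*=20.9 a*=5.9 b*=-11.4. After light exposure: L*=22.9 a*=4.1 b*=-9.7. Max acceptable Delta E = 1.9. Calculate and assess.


Delta E = 3.18
Passes: No

dL = 2.0, da = -1.8, db = 1.7
dE = sqrt((2.0)^2 + (-1.8)^2 + (1.7)^2) = 3.18
Max = 1.9
Passes: No


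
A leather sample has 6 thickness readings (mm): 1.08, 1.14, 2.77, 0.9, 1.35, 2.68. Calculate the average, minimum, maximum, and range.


Sum = 9.92
Average = 9.92 / 6 = 1.65 mm
Minimum = 0.9 mm
Maximum = 2.77 mm
Range = 2.77 - 0.9 = 1.87 mm


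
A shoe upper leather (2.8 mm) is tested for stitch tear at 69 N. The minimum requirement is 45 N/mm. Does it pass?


STS = 69 / 2.8 = 24.6 N/mm
Minimum required: 45 N/mm
Passes: No


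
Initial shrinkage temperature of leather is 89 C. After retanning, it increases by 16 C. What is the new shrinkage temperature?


New Ts = 89 + 16 = 105 C


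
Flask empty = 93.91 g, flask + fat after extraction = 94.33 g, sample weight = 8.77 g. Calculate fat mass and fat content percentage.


Fat mass = 0.42 g
Fat content = 4.8%


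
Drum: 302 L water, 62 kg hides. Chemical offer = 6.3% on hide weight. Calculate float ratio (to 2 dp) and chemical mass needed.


Float ratio = 302 / 62 = 4.87
Chemical = 62 x 6.3 / 100 = 3.906 kg


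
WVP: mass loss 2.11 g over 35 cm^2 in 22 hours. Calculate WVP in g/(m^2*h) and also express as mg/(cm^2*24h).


WVP = 27.40 g/(m^2*h)
Daily rate = 65.77 mg/(cm^2*24h)

WVP = 2.11 / (35 x 22) x 10000 = 27.40 g/(m^2*h)
Mass loss in mg = 2.11 x 1000 = 2110 mg
Per cm^2 per 24h in mg: 2110 x 24 / (35 x 22) = 50640 / 770 = 65.77 mg/(cm^2*24h)


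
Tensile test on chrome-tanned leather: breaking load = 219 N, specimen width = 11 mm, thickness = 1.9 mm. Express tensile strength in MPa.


Cross-section = 11 x 1.9 = 20.9 mm^2
TS = 219 / 20.9 = 10.48 MPa
(1 N/mm^2 = 1 MPa)


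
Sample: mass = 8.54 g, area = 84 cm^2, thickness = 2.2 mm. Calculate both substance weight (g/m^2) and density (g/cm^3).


SW = 8.54 / 84 x 10000 = 1016.7 g/m^2
Volume = 84 x 2.2 / 10 = 18.48 cm^3
Density = 8.54 / 18.48 = 0.462 g/cm^3


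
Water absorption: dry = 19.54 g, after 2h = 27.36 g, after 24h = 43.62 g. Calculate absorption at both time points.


WA (2h) = (27.36 - 19.54) / 19.54 x 100 = 40.0%
WA (24h) = (43.62 - 19.54) / 19.54 x 100 = 123.2%


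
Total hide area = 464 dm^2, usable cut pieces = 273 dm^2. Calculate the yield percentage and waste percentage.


Yield = 58.8%
Waste = 41.2%

Yield = 273 / 464 x 100 = 58.8%
Waste = 464 - 273 = 191 dm^2
Waste% = 100 - 58.8 = 41.2%


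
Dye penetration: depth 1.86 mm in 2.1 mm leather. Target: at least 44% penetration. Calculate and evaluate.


Penetration = 1.86 / 2.1 x 100 = 88.6%
Target: 44%
Meets target: Yes


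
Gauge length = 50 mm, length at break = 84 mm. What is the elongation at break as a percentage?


Extension = 84 - 50 = 34 mm
Elongation = 34 / 50 x 100 = 68.0%


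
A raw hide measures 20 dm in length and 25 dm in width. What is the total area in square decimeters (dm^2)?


500 dm^2

Area = length x width
Area = 20 x 25 = 500 dm^2


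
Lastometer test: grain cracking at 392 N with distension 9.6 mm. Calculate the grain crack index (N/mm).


Grain crack index = force / distension
Index = 392 / 9.6 = 40.8 N/mm


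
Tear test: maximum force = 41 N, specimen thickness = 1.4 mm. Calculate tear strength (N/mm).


Tear strength = force / thickness
Tear = 41 / 1.4 = 29.3 N/mm


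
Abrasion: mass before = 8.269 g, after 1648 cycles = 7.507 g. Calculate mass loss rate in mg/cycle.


0.462 mg/cycle

Mass loss = 8.269 - 7.507 = 0.762 g
Rate = 0.762 / 1648 x 1000 = 0.462 mg/cycle


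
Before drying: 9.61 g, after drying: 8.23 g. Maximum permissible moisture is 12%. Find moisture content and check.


Moisture content = 14.4%
Acceptable: No

MC = (9.61 - 8.23) / 9.61 x 100 = 14.4%
Maximum: 12%
Acceptable: No


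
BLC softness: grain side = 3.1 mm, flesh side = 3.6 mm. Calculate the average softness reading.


3.35 mm

Average = (3.1 + 3.6) / 2
Average = 3.35 mm


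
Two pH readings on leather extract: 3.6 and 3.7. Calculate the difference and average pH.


Difference = 0.1
Average pH = 3.65

Difference = |3.6 - 3.7| = 0.1
Average = (3.6 + 3.7) / 2 = 3.65


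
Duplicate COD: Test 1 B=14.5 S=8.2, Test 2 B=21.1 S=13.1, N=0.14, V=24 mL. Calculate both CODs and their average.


COD1 = 294.0 mg/L
COD2 = 373.3 mg/L
Average = 333.7 mg/L

COD1 = (14.5 - 8.2) x 0.14 x 8000 / 24 = 294.0 mg/L
COD2 = (21.1 - 13.1) x 0.14 x 8000 / 24 = 373.3 mg/L
Average = (294.0 + 373.3) / 2 = 333.7 mg/L


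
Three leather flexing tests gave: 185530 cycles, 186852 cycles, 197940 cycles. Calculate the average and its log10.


Average = (185530 + 186852 + 197940) / 3 = 190107 cycles
log10(190107) = 5.28


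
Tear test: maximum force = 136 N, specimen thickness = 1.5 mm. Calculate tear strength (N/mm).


Tear strength = force / thickness
Tear = 136 / 1.5 = 90.7 N/mm


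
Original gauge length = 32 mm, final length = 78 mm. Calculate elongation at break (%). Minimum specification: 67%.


Extension = 78 - 32 = 46 mm
Elongation = 46 / 32 x 100 = 143.8%
Minimum required: 67%
Meets specification: Yes


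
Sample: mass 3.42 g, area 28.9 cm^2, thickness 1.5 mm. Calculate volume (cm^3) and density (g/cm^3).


Volume = 4.335 cm^3
Density = 0.789 g/cm^3

Thickness in cm = 1.5 / 10 = 0.15 cm
Volume = 28.9 x 0.15 = 4.335 cm^3
Density = 3.42 / 4.335 = 0.789 g/cm^3


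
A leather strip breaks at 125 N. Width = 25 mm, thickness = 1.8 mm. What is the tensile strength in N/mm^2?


2.78 N/mm^2

Cross-sectional area = 25 x 1.8 = 45.0 mm^2
Tensile strength = 125 / 45.0 = 2.78 N/mm^2


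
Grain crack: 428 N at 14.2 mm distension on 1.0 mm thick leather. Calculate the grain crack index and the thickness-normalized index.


Crack index = 428 / 14.2 = 30.1 N/mm
Normalized = 30.1 / 1.0 = 30.1 N/mm per mm


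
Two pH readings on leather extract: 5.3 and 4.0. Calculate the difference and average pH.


Difference = |5.3 - 4.0| = 1.3
Average = (5.3 + 4.0) / 2 = 4.65


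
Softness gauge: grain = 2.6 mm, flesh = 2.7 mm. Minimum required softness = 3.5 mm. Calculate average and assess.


Average = (2.6 + 2.7) / 2 = 2.65 mm
Minimum = 3.5 mm
Meets requirement: No


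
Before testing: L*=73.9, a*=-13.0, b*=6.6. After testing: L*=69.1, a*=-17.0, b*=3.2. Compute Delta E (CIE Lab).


dL = 69.1 - 73.9 = -4.8
da = -17.0 - (-13.0) = -4.0
db = 3.2 - 6.6 = -3.4
dE = sqrt((-4.8)^2 + (-4.0)^2 + (-3.4)^2) = 7.11


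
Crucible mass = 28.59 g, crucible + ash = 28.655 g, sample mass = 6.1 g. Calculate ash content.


Ash mass = 0.065 g
Ash content = 1.07%


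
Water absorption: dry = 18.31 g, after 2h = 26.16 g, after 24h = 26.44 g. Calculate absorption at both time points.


WA (2h) = (26.16 - 18.31) / 18.31 x 100 = 42.9%
WA (24h) = (26.44 - 18.31) / 18.31 x 100 = 44.4%


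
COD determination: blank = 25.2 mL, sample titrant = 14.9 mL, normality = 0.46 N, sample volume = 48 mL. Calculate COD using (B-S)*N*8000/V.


COD = (25.2 - 14.9) x 0.46 x 8000 / 48
COD = 10.3 x 0.46 x 8000 / 48
COD = 789.7 mg/L


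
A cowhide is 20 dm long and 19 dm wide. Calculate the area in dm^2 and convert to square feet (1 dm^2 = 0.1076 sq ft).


380 dm^2
40.89 sq ft


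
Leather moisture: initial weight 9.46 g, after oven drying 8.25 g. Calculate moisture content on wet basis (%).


Moisture = 9.46 - 8.25 = 1.21 g
MC = 1.21 / 9.46 x 100 = 12.8%


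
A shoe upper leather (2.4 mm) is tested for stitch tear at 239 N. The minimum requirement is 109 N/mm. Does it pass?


STS = 99.6 N/mm
Passes: No


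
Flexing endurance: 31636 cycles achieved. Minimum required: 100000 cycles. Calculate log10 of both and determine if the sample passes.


Achieved: log10 = 4.50
Required: log10 = 5.00
Passes: No

log10(31636) = 4.50
log10(100000) = 5.00
Passes: No


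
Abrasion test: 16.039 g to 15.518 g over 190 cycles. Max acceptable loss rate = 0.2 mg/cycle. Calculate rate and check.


Loss = 16.039 - 15.518 = 0.521 g
Rate = 0.521 g / 190 cycles x 1000 = 2.742 mg/cycle
Max = 0.2 mg/cycle
Passes: No


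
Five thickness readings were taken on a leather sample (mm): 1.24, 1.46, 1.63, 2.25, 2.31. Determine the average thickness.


Sum = 1.24 + 1.46 + 1.63 + 2.25 + 2.31 = 8.89
Average = 8.89 / 5 = 1.78 mm


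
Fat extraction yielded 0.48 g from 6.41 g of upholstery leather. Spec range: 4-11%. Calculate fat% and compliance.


Fat content = 7.5%
Compliant: Yes

Fat% = 0.48 / 6.41 x 100 = 7.5%
Spec range: 4-11%
Compliant: Yes


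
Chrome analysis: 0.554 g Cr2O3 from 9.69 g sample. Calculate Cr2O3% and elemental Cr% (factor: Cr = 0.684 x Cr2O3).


Cr2O3% = 0.554 / 9.69 x 100 = 5.72%
Cr% = 5.72 x 0.684 = 3.91%


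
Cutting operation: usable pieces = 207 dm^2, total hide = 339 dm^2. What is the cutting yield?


Yield = usable / total x 100
Yield = 207 / 339 x 100 = 61.1%


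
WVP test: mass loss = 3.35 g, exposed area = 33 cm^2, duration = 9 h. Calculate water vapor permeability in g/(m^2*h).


112.79 g/(m^2*h)

WVP = mass_loss / (area x time) x 10000
WVP = 3.35 / (33 x 9) x 10000
WVP = 3.35 / 297 x 10000 = 112.79 g/(m^2*h)


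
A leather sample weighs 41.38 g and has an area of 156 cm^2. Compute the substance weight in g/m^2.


Substance weight = mass / area x 10000
SW = 41.38 / 156 x 10000
SW = 2652.6 g/m^2


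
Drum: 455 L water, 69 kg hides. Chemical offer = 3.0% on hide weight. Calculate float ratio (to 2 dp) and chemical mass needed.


Float ratio = 455 / 69 = 6.59
Chemical = 69 x 3.0 / 100 = 2.07 kg


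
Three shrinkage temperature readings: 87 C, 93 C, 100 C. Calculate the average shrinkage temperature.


Average = (87 + 93 + 100) / 3
Average = 280 / 3 = 93.3 C


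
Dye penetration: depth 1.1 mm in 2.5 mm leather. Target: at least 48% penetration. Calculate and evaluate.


Penetration = 44.0%
Meets target: No

Penetration = 1.1 / 2.5 x 100 = 44.0%
Target: 48%
Meets target: No


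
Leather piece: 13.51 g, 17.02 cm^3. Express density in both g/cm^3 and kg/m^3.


0.794 g/cm^3
794 kg/m^3

Density = 13.51 / 17.02 = 0.794 g/cm^3
Convert: 0.794 x 1000 = 794 kg/m^3


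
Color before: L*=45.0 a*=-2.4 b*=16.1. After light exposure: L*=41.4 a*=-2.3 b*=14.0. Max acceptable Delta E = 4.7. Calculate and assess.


Delta E = 4.17
Passes: Yes

dL = -3.6, da = 0.1, db = -2.1
dE = sqrt((-3.6)^2 + (0.1)^2 + (-2.1)^2) = 4.17
Max = 4.7
Passes: Yes


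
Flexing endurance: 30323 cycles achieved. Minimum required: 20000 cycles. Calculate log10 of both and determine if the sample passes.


Achieved: log10 = 4.48
Required: log10 = 4.30
Passes: Yes

log10(30323) = 4.48
log10(20000) = 4.30
Passes: Yes


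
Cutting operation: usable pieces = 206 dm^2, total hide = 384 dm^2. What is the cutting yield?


Yield = usable / total x 100
Yield = 206 / 384 x 100 = 53.6%


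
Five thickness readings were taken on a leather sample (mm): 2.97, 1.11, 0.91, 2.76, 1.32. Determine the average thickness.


Sum = 2.97 + 1.11 + 0.91 + 2.76 + 1.32 = 9.07
Average = 9.07 / 5 = 1.81 mm


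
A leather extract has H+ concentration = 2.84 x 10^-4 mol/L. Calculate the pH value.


pH = 3.55

pH = -log10[H+]
pH = -log10(2.84 x 10^-4) = 3.55


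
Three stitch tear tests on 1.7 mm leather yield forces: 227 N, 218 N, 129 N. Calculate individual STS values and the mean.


STS1 = 227 / 1.7 = 133.5 N/mm
STS2 = 218 / 1.7 = 128.2 N/mm
STS3 = 129 / 1.7 = 75.9 N/mm
Mean = (133.5 + 128.2 + 75.9) / 3 = 112.5 N/mm


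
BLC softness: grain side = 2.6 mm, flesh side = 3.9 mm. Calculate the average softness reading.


3.25 mm


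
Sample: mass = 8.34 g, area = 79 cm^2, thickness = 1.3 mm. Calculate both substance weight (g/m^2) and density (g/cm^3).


Substance weight = 1055.7 g/m^2
Density = 0.812 g/cm^3

SW = 8.34 / 79 x 10000 = 1055.7 g/m^2
Volume = 79 x 1.3 / 10 = 10.27 cm^3
Density = 8.34 / 10.27 = 0.812 g/cm^3


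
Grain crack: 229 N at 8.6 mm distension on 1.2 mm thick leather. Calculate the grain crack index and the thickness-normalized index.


Crack index = 26.6 N/mm
Normalized index = 22.2 N/mm per mm

Crack index = 229 / 8.6 = 26.6 N/mm
Normalized = 26.6 / 1.2 = 22.2 N/mm per mm


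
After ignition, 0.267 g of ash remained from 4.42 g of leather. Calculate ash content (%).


Ash% = 0.267 / 4.42 x 100
Ash% = 6.04%


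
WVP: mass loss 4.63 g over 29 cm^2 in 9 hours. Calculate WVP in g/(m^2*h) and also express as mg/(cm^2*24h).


WVP = 177.39 g/(m^2*h)
Daily rate = 425.75 mg/(cm^2*24h)

WVP = 4.63 / (29 x 9) x 10000 = 177.39 g/(m^2*h)
Mass loss in mg = 4.63 x 1000 = 4630 mg
Per cm^2 per 24h in mg: 4630 x 24 / (29 x 9) = 111120 / 261 = 425.75 mg/(cm^2*24h)


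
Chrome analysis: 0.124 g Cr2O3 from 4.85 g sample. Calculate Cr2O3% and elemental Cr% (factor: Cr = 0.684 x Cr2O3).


Cr2O3 = 2.56%
Cr = 1.75%

Cr2O3% = 0.124 / 4.85 x 100 = 2.56%
Cr% = 2.56 x 0.684 = 1.75%


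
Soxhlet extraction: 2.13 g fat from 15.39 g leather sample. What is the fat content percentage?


Fat content = 2.13 / 15.39 x 100
Fat = 13.8%


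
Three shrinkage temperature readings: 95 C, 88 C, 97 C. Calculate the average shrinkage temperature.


Average = (95 + 88 + 97) / 3
Average = 280 / 3 = 93.3 C


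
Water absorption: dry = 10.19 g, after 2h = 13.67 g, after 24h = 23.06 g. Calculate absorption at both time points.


2h absorption = 34.2%
24h absorption = 126.3%


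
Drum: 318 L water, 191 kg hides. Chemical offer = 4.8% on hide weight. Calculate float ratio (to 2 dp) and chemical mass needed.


Float ratio = 318 / 191 = 1.66
Chemical = 191 x 4.8 / 100 = 9.168 kg


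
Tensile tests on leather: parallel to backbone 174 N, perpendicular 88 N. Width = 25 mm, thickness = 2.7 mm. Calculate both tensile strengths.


Area = 25 x 2.7 = 67.5 mm^2
TS (parallel) = 174 / 67.5 = 2.58 N/mm^2
TS (perpendicular) = 88 / 67.5 = 1.30 N/mm^2


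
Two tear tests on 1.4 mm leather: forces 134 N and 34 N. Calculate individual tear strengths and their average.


Tear 1 = 95.7 N/mm
Tear 2 = 24.3 N/mm
Average = 60.0 N/mm

Tear 1 = 134 / 1.4 = 95.7 N/mm
Tear 2 = 34 / 1.4 = 24.3 N/mm
Average = (95.7 + 24.3) / 2 = 60.0 N/mm


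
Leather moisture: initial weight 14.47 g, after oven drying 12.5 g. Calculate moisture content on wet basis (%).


Moisture = 14.47 - 12.5 = 1.97 g
MC = 1.97 / 14.47 x 100 = 13.6%


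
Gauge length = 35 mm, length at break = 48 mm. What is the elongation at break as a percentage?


Extension = 48 - 35 = 13 mm
Elongation = 13 / 35 x 100 = 37.1%


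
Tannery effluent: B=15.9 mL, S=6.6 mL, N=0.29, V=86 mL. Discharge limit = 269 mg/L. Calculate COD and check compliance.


COD = (15.9 - 6.6) x 0.29 x 8000 / 86 = 250.9 mg/L
Limit: 269 mg/L
Compliant: Yes


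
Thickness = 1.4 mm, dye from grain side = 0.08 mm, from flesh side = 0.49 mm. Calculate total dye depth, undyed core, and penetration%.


Total dyed = 0.08 + 0.49 = 0.57 mm
Undyed core = 1.4 - 0.57 = 0.83 mm
Penetration = 0.57 / 1.4 x 100 = 40.7%


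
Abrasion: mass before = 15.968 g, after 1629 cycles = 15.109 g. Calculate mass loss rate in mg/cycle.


Mass loss = 15.968 - 15.109 = 0.859 g
Rate = 0.859 / 1629 x 1000 = 0.527 mg/cycle


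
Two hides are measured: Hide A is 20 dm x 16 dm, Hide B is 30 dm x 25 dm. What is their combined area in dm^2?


1070 dm^2

Hide A area = 20 x 16 = 320 dm^2
Hide B area = 30 x 25 = 750 dm^2
Total = 320 + 750 = 1070 dm^2


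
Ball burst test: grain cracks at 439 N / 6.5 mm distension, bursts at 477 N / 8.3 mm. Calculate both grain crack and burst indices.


Crack index = 67.5 N/mm
Burst index = 57.5 N/mm


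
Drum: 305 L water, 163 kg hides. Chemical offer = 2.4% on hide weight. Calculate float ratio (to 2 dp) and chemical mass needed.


Float ratio = 305 / 163 = 1.87
Chemical = 163 x 2.4 / 100 = 3.912 kg


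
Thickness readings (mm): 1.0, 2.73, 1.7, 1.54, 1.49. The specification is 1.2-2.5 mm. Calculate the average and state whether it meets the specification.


Average = 1.69 mm
Within specification: Yes

Sum = 8.46
Average = 8.46 / 5 = 1.69 mm
Specification range: 1.2 to 2.5 mm
Within spec: Yes


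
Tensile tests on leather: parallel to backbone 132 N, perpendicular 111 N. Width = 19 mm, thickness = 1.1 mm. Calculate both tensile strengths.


Area = 19 x 1.1 = 20.9 mm^2
TS (parallel) = 132 / 20.9 = 6.32 N/mm^2
TS (perpendicular) = 111 / 20.9 = 5.31 N/mm^2


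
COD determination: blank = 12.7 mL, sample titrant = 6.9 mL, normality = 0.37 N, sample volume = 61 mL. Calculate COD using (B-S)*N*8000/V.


281.4 mg/L


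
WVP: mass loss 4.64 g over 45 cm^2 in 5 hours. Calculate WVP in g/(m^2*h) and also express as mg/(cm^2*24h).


WVP = 206.22 g/(m^2*h)
Daily rate = 494.93 mg/(cm^2*24h)


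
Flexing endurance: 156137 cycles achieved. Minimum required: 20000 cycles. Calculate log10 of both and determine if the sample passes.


Achieved: log10 = 5.19
Required: log10 = 4.30
Passes: Yes


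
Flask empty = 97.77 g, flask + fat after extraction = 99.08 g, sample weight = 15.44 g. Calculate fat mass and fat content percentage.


Fat mass = 1.31 g
Fat content = 8.5%


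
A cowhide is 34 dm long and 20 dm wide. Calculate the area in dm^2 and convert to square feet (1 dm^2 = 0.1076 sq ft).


Area = 34 x 20 = 680 dm^2
Conversion: 680 x 0.1076 = 73.17 sq ft


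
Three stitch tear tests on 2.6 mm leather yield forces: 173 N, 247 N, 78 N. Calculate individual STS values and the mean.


STS1 = 66.5 N/mm
STS2 = 95.0 N/mm
STS3 = 30.0 N/mm
Mean = 63.8 N/mm

STS1 = 173 / 2.6 = 66.5 N/mm
STS2 = 247 / 2.6 = 95.0 N/mm
STS3 = 78 / 2.6 = 30.0 N/mm
Mean = (66.5 + 95.0 + 30.0) / 3 = 63.8 N/mm


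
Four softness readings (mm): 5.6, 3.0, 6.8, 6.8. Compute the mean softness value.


5.55 mm


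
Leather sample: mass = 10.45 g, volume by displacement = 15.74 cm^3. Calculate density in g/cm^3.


Density = mass / volume
Density = 10.45 / 15.74 = 0.664 g/cm^3


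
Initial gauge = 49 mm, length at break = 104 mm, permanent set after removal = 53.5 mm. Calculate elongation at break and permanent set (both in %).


Elongation at break = (104 - 49) / 49 x 100 = 112.2%
Permanent set = (53.5 - 49) / 49 x 100 = 9.2%


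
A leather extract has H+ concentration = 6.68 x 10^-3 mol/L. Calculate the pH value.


pH = 2.18


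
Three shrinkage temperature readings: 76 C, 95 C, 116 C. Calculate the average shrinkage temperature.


95.7 C

Average = (76 + 95 + 116) / 3
Average = 287 / 3 = 95.7 C


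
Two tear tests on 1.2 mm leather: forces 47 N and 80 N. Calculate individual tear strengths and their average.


Tear 1 = 47 / 1.2 = 39.2 N/mm
Tear 2 = 80 / 1.2 = 66.7 N/mm
Average = (39.2 + 66.7) / 2 = 53.0 N/mm


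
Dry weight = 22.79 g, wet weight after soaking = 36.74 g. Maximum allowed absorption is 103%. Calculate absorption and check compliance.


WA = (36.74 - 22.79) / 22.79 x 100 = 61.2%
Maximum allowed: 103%
Compliant: Yes


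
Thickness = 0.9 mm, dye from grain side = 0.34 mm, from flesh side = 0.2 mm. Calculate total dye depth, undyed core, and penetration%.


Total dyed = 0.34 + 0.2 = 0.54 mm
Undyed core = 0.9 - 0.54 = 0.36 mm
Penetration = 0.54 / 0.9 x 100 = 60.0%


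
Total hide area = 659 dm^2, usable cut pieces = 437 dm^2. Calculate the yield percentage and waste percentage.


Yield = 66.3%
Waste = 33.7%

Yield = 437 / 659 x 100 = 66.3%
Waste = 659 - 437 = 222 dm^2
Waste% = 100 - 66.3 = 33.7%


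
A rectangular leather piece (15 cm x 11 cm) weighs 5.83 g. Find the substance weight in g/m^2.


353.3 g/m^2

Area = 15 x 11 = 165 cm^2
SW = 5.83 / 165 x 10000 = 353.3 g/m^2


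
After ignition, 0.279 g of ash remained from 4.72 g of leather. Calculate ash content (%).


5.91%

Ash% = 0.279 / 4.72 x 100
Ash% = 5.91%


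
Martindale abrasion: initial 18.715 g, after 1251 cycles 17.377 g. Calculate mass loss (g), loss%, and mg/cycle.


Mass loss = 1.338 g
Loss = 7.15%
Rate = 1.070 mg/cycle


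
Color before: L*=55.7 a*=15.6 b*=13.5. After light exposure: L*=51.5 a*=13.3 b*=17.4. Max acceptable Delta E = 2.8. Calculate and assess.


Delta E = 6.18
Passes: No

dL = -4.2, da = -2.3, db = 3.9
dE = sqrt((-4.2)^2 + (-2.3)^2 + (3.9)^2) = 6.18
Max = 2.8
Passes: No


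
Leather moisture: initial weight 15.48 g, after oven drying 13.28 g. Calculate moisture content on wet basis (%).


Moisture = 15.48 - 13.28 = 2.20 g
MC = 2.20 / 15.48 x 100 = 14.2%


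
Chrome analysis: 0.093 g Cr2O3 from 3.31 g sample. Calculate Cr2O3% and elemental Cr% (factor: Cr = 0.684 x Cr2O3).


Cr2O3% = 0.093 / 3.31 x 100 = 2.81%
Cr% = 2.81 x 0.684 = 1.92%


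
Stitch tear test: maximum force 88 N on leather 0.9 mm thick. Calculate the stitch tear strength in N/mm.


Stitch tear strength = force / thickness
STS = 88 / 0.9 = 97.8 N/mm


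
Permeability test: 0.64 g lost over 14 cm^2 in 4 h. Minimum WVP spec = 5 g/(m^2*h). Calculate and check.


WVP = 0.64 / (14 x 4) x 10000 = 114.29 g/(m^2*h)
Minimum: 5 g/(m^2*h)
Meets spec: Yes


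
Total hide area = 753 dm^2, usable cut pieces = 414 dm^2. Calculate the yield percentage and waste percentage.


Yield = 55.0%
Waste = 45.0%

Yield = 414 / 753 x 100 = 55.0%
Waste = 753 - 414 = 339 dm^2
Waste% = 100 - 55.0 = 45.0%


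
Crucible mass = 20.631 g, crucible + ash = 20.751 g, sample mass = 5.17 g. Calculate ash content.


Ash mass = 0.120 g
Ash content = 2.32%

Ash mass = 20.751 - 20.631 = 0.120 g
Ash% = 0.120 / 5.17 x 100 = 2.32%


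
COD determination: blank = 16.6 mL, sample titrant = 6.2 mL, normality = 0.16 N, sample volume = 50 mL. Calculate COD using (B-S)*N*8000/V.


COD = (16.6 - 6.2) x 0.16 x 8000 / 50
COD = 10.4 x 0.16 x 8000 / 50
COD = 266.2 mg/L


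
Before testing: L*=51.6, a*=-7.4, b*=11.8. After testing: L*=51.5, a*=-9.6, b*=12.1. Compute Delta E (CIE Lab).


dL = 51.5 - 51.6 = -0.1
da = -9.6 - (-7.4) = -2.2
db = 12.1 - 11.8 = 0.3
dE = sqrt((-0.1)^2 + (-2.2)^2 + (0.3)^2) = 2.22


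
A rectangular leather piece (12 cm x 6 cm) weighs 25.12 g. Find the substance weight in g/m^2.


3488.9 g/m^2

Area = 12 x 6 = 72 cm^2
SW = 25.12 / 72 x 10000 = 3488.9 g/m^2


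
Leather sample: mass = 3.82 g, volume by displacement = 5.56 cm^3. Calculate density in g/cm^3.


0.687 g/cm^3


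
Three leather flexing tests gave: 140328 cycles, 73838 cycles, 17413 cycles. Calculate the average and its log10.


Average = 77193 cycles
log10 = 4.89

Average = (140328 + 73838 + 17413) / 3 = 77193 cycles
log10(77193) = 4.89


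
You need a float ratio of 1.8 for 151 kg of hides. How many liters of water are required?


Water = hide weight x target ratio
Water = 151 x 1.8 = 271.8 L


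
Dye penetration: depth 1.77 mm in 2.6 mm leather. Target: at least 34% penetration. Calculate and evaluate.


Penetration = 68.1%
Meets target: Yes

Penetration = 1.77 / 2.6 x 100 = 68.1%
Target: 34%
Meets target: Yes


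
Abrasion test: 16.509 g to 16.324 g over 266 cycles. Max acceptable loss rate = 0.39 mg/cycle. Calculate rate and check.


Rate = 0.695 mg/cycle
Passes: No


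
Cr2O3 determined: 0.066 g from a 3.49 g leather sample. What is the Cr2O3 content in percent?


Cr2O3% = 0.066 / 3.49 x 100
Cr2O3% = 1.89%


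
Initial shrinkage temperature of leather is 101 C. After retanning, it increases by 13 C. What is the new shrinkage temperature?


New Ts = 101 + 13 = 114 C


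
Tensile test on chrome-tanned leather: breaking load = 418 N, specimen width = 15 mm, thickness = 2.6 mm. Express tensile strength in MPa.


10.72 MPa


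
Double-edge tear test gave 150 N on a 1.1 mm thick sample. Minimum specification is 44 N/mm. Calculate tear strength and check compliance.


Tear strength = 136.4 N/mm
Compliant: Yes


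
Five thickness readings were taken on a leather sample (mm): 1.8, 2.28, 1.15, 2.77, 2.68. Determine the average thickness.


2.14 mm

Sum = 1.8 + 2.28 + 1.15 + 2.77 + 2.68 = 10.68
Average = 10.68 / 5 = 2.14 mm


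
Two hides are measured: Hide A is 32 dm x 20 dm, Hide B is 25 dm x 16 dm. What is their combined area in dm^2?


1040 dm^2


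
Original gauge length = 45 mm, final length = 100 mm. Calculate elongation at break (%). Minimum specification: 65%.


Extension = 100 - 45 = 55 mm
Elongation = 55 / 45 x 100 = 122.2%
Minimum required: 65%
Meets specification: Yes


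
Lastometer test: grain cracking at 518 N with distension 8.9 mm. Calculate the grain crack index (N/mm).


58.2 N/mm


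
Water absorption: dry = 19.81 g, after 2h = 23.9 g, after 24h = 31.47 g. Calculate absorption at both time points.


WA (2h) = (23.9 - 19.81) / 19.81 x 100 = 20.6%
WA (24h) = (31.47 - 19.81) / 19.81 x 100 = 58.9%


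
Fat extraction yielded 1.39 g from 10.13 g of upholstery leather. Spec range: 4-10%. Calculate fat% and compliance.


Fat% = 1.39 / 10.13 x 100 = 13.7%
Spec range: 4-10%
Compliant: No


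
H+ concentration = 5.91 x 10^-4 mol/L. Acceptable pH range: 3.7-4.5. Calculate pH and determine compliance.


pH = -log10(5.91 x 10^-4) = 3.23
Range: 3.7 to 4.5
Compliant: No


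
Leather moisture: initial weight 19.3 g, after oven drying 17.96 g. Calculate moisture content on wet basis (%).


Moisture = 19.3 - 17.96 = 1.34 g
MC = 1.34 / 19.3 x 100 = 6.9%


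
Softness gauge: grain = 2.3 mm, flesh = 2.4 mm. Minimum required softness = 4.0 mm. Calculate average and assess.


Average = (2.3 + 2.4) / 2 = 2.35 mm
Minimum = 4.0 mm
Meets requirement: No


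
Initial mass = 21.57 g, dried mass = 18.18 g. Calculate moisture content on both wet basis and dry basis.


Wet basis = 15.7%
Dry basis = 18.6%

Moisture lost = 21.57 - 18.18 = 3.39 g
Wet basis MC = 3.39 / 21.57 x 100 = 15.7%
Dry basis MC = 3.39 / 18.18 x 100 = 18.6%


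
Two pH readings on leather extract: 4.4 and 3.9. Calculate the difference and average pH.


Difference = 0.5
Average pH = 4.15

Difference = |4.4 - 3.9| = 0.5
Average = (4.4 + 3.9) / 2 = 4.15


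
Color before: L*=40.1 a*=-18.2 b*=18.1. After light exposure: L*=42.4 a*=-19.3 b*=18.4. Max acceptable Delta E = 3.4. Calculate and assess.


Delta E = 2.57
Passes: Yes

dL = 2.3, da = -1.1, db = 0.3
dE = sqrt((2.3)^2 + (-1.1)^2 + (0.3)^2) = 2.57
Max = 3.4
Passes: Yes


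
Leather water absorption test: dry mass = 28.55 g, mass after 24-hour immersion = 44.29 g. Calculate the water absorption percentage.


Water absorbed = 44.29 - 28.55 = 15.74 g
WA% = 15.74 / 28.55 x 100 = 55.1%


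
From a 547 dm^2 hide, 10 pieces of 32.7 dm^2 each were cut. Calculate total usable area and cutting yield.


Usable area = 327.0 dm^2
Yield = 59.8%

Total usable = 10 x 32.7 = 327.0 dm^2
Yield = 327.0 / 547 x 100 = 59.8%


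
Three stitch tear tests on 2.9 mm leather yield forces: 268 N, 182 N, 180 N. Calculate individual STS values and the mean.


STS1 = 92.4 N/mm
STS2 = 62.8 N/mm
STS3 = 62.1 N/mm
Mean = 72.4 N/mm


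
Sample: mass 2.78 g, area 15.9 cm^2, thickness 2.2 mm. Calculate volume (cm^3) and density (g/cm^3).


Thickness in cm = 2.2 / 10 = 0.22 cm
Volume = 15.9 x 0.22 = 3.498 cm^3
Density = 2.78 / 3.498 = 0.795 g/cm^3


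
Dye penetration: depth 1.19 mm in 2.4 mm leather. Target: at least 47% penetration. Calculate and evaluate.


Penetration = 49.6%
Meets target: Yes


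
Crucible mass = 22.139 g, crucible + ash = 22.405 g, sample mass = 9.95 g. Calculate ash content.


Ash mass = 22.405 - 22.139 = 0.266 g
Ash% = 0.266 / 9.95 x 100 = 2.67%


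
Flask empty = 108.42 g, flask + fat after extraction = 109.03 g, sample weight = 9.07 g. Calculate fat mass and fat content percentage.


Fat mass = 0.61 g
Fat content = 6.7%

Fat mass = 109.03 - 108.42 = 0.61 g
Fat% = 0.61 / 9.07 x 100 = 6.7%


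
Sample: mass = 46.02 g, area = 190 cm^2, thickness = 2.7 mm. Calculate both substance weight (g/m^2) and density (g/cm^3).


Substance weight = 2422.1 g/m^2
Density = 0.897 g/cm^3

SW = 46.02 / 190 x 10000 = 2422.1 g/m^2
Volume = 190 x 2.7 / 10 = 51.30 cm^3
Density = 46.02 / 51.30 = 0.897 g/cm^3


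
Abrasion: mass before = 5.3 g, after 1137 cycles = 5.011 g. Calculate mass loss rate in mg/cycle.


Mass loss = 5.3 - 5.011 = 0.289 g
Rate = 0.289 / 1137 x 1000 = 0.254 mg/cycle


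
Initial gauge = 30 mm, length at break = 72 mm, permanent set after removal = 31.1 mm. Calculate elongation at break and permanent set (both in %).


Elongation at break = 140.0%
Permanent set = 3.7%


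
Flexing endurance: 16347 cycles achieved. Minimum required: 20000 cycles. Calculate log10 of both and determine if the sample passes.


log10(16347) = 4.21
log10(20000) = 4.30
Passes: No


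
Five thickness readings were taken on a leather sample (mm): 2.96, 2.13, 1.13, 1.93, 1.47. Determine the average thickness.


Sum = 2.96 + 2.13 + 1.13 + 1.93 + 1.47 = 9.62
Average = 9.62 / 5 = 1.92 mm


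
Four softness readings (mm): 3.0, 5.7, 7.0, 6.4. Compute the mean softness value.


Sum = 3.0 + 5.7 + 7.0 + 6.4
Mean = 22.1 / 4 = 5.53 mm


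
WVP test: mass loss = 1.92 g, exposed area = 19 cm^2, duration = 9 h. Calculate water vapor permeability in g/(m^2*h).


WVP = mass_loss / (area x time) x 10000
WVP = 1.92 / (19 x 9) x 10000
WVP = 1.92 / 171 x 10000 = 112.28 g/(m^2*h)


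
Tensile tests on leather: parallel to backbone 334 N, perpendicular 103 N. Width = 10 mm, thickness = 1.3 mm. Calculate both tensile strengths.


Parallel = 25.69 N/mm^2
Perpendicular = 7.92 N/mm^2

Area = 10 x 1.3 = 13.0 mm^2
TS (parallel) = 334 / 13.0 = 25.69 N/mm^2
TS (perpendicular) = 103 / 13.0 = 7.92 N/mm^2


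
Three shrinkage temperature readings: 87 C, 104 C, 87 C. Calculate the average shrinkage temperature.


Average = (87 + 104 + 87) / 3
Average = 278 / 3 = 92.7 C


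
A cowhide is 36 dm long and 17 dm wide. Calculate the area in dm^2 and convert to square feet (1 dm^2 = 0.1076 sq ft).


Area = 36 x 17 = 612 dm^2
Conversion: 612 x 0.1076 = 65.85 sq ft


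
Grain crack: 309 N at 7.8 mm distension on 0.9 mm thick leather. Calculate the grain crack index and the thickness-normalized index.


Crack index = 309 / 7.8 = 39.6 N/mm
Normalized = 39.6 / 0.9 = 44.0 N/mm per mm


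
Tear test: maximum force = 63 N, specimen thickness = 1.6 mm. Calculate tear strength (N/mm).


Tear strength = force / thickness
Tear = 63 / 1.6 = 39.4 N/mm


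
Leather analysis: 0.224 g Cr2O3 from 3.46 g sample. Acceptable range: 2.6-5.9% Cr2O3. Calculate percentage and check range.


Cr2O3 = 6.47%
Within range: No

Cr2O3% = 0.224 / 3.46 x 100 = 6.47%
Acceptable range: 2.6 to 5.9%
Within range: No


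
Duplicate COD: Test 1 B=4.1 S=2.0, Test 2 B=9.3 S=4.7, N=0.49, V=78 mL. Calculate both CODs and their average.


COD1 = (4.1 - 2.0) x 0.49 x 8000 / 78 = 105.5 mg/L
COD2 = (9.3 - 4.7) x 0.49 x 8000 / 78 = 231.2 mg/L
Average = (105.5 + 231.2) / 2 = 168.4 mg/L


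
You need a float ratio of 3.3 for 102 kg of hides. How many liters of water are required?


Water = hide weight x target ratio
Water = 102 x 3.3 = 336.6 L


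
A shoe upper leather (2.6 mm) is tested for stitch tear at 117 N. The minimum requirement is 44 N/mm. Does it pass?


STS = 117 / 2.6 = 45.0 N/mm
Minimum required: 44 N/mm
Passes: Yes


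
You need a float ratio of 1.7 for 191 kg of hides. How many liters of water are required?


324.7 L

Water = hide weight x target ratio
Water = 191 x 1.7 = 324.7 L


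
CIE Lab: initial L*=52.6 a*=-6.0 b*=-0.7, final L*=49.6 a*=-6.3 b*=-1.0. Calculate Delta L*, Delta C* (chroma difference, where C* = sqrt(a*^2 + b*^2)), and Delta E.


Delta L* = -3.0
Delta C* = 0.34
Delta E = 3.03

Delta L* = 49.6 - 52.6 = -3.0
C1* = sqrt((-6.0)^2 + (-0.7)^2) = 6.041
C2* = sqrt((-6.3)^2 + (-1.0)^2) = 6.379
Delta C* = 6.379 - 6.041 = 0.34
Delta E = sqrt((-3.0)^2 + (-0.3)^2 + (-0.3)^2) = 3.03


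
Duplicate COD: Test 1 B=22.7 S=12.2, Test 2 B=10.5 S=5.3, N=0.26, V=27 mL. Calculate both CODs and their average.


COD1 = 808.9 mg/L
COD2 = 400.6 mg/L
Average = 604.8 mg/L

COD1 = (22.7 - 12.2) x 0.26 x 8000 / 27 = 808.9 mg/L
COD2 = (10.5 - 5.3) x 0.26 x 8000 / 27 = 400.6 mg/L
Average = (808.9 + 400.6) / 2 = 604.8 mg/L


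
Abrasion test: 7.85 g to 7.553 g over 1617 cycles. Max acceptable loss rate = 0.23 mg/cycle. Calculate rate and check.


Loss = 7.85 - 7.553 = 0.297 g
Rate = 0.297 g / 1617 cycles x 1000 = 0.184 mg/cycle
Max = 0.23 mg/cycle
Passes: Yes


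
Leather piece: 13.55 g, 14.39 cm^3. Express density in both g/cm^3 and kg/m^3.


Density = 13.55 / 14.39 = 0.942 g/cm^3
Convert: 0.942 x 1000 = 942 kg/m^3


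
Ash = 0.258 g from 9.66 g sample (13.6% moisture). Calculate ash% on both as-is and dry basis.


As-is ash = 2.67%
Dry-basis ash = 3.09%

As-is ash% = 0.258 / 9.66 x 100 = 2.67%
Dry mass = 9.66 x (100 - 13.6) / 100 = 8.34624 g
Dry-basis ash% = 0.258 / 8.34624 x 100 = 3.09%


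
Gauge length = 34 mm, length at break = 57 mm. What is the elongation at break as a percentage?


67.6%

Extension = 57 - 34 = 23 mm
Elongation = 23 / 34 x 100 = 67.6%


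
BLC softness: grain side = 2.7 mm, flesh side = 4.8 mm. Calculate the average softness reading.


3.75 mm


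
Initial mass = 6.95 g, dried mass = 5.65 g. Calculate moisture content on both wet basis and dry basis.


Moisture lost = 6.95 - 5.65 = 1.30 g
Wet basis MC = 1.30 / 6.95 x 100 = 18.7%
Dry basis MC = 1.30 / 5.65 x 100 = 23.0%


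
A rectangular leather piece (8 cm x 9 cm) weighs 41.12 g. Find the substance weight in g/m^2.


Area = 8 x 9 = 72 cm^2
SW = 41.12 / 72 x 10000 = 5711.1 g/m^2


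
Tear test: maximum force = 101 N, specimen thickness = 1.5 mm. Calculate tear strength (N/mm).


67.3 N/mm


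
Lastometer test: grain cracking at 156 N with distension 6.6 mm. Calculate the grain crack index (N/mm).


23.6 N/mm

Grain crack index = force / distension
Index = 156 / 6.6 = 23.6 N/mm
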